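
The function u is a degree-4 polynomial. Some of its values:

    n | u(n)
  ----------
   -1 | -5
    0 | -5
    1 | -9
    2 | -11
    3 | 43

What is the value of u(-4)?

Write u(n) = an^4 + bn³ + cn² + dn + e; the 5 given values yield a linear system in the 5 coefficients.
Solving, u(n) = 2n^4 - 3n³ - 4n² + n - 5.
Then u(-4) = 631.

631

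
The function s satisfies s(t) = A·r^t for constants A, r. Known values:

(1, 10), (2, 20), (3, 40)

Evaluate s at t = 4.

Consecutive ratio: 20/10 = 2, and 40/20 = 2, so r = 2.
Then A·2^1 = 10 gives A = 5, and s(t) = 5·2^t.
s(4) = 5·2^4 = 80.

80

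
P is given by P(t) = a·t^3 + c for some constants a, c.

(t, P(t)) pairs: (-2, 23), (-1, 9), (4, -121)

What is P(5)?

From P(-2) = 23 and P(-1) = 9: -8a + c = 23 and -1a + c = 9.
Subtracting: 7a = -14, so a = -2; then c = 23 − (-2)·(-8) = 7.
So P(t) = -2t³ + 7, and P(5) = -243.

-243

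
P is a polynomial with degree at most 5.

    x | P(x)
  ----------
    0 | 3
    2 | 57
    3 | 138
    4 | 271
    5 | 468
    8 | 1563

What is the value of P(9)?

Write P(x) = ax^5 + bx^4 + cx³ + dx² + ex + p; the 6 given values yield a linear system in the 6 coefficients.
Solving, the top 2 coefficients vanish, and P(x) = 2x³ + 8x² + 3x + 3.
Then P(9) = 2136.

2136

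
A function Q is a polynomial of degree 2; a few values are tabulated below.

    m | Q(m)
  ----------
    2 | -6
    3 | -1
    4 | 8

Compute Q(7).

59

Write Q(m) = am² + bm + c; the 3 given values yield a linear system in the 3 coefficients.
Solving, Q(m) = 2m² - 5m - 4.
Then Q(7) = 59.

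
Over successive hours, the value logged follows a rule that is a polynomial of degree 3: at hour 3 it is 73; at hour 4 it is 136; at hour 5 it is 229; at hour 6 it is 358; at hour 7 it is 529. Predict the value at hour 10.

1354

Write the value at n as P(n).
First differences: 63, 93, 129, 171. Second differences: 30, 36, 42. Third differences: 6, 6.
Level-3 differences are constant, so P has degree 3.
Fitting a degree-3 polynomial gives P(n) = n³ + 3n² + 5n + 4.
Then P(10) = 1354.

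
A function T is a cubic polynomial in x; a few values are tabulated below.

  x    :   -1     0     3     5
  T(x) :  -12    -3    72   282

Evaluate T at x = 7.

732

Write T(x) = ax³ + bx² + cx + d; the 4 given values yield a linear system in the 4 coefficients.
Solving, T(x) = 2x³ + 7x - 3.
Then T(7) = 732.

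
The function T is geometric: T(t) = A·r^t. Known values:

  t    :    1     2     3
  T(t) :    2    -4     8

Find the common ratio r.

Consecutive ratio: -4/2 = -2, and 8/(-4) = -2, so r = -2.
Then A·(-2)^1 = 2 gives A = -1, and T(t) = -1·(-2)^t.

-2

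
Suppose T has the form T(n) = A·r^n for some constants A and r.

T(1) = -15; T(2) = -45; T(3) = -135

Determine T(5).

-1215

Consecutive ratio: -45/(-15) = 3, and -135/(-45) = 3, so r = 3.
Then A·3^1 = -15 gives A = -5, and T(n) = -5·3^n.
T(5) = -5·3^5 = -1215.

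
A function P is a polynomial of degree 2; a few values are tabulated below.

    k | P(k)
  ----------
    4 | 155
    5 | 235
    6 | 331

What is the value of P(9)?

715

Write P(k) = ak² + bk + c; the 3 given values yield a linear system in the 3 coefficients.
Solving, P(k) = 8k² + 8k - 5.
Then P(9) = 715.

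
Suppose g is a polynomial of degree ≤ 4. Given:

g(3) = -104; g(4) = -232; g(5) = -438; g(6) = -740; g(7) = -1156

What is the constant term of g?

-8

First differences: -128, -206, -302, -416. Second differences: -78, -96, -114. Third differences: -18, -18.
Level-3 differences are constant, so g has degree 3.
Fitting a degree-3 polynomial gives g(k) = -3k³ - 3k² + 4k - 8.
The constant term is g(0) = -8.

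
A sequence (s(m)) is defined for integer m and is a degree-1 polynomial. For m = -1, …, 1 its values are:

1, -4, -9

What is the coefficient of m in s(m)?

First differences: -5, -5.
Level-1 differences are constant, so s has degree 1.
Fitting a degree-1 polynomial gives s(m) = -5m - 4.
The coefficient of m is -5.

-5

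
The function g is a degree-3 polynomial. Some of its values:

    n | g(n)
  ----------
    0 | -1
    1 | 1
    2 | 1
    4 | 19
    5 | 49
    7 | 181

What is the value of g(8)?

295

Write g(n) = an³ + bn² + cn + d; the 6 given values yield a linear system in the 4 coefficients.
Solving, g(n) = n³ - 4n² + 5n - 1.
Then g(8) = 295.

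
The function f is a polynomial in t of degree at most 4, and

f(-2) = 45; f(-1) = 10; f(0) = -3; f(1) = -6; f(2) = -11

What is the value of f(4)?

-75

Write f(t) = at^4 + bt³ + ct² + dt + e; the 5 given values yield a linear system in the 5 coefficients.
Solving, the leading coefficient vanishes, and f(t) = -2t³ + 5t² - 6t - 3.
Then f(4) = -75.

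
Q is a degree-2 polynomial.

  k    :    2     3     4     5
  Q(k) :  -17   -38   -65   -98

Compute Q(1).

Write Q(k) = ak² + bk + c; the 4 given values yield a linear system in the 3 coefficients.
Solving, Q(k) = -3k² - 6k + 7.
Then Q(1) = -2.

-2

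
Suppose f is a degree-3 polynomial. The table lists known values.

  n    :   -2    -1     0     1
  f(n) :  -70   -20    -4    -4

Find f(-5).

-604

Write f(n) = an³ + bn² + cn + d; the 4 given values yield a linear system in the 4 coefficients.
Solving, f(n) = 3n³ - 8n² + 5n - 4.
Then f(-5) = -604.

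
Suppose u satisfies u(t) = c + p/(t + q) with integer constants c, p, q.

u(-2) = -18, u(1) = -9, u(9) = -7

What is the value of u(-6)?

-2

(u(t) − c)(t + q) = p for each data point; the three points give a linear system in c and q, then p follows.
Solving: c = -6, q = 3, p = -12, so u(t) = -6 − 12/(t + 3).
Then u(-6) = -6 − 12/(-3) = -2.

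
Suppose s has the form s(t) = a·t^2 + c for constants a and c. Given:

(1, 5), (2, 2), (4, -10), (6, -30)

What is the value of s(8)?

From s(1) = 5 and s(2) = 2: 1a + c = 5 and 4a + c = 2.
Subtracting: 3a = -3, so a = -1; then c = 5 − (-1)·1 = 6.
So s(t) = -1t² + 6, and s(8) = -58.

-58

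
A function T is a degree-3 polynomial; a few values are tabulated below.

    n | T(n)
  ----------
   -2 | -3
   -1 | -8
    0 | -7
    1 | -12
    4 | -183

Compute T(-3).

Write T(n) = an³ + bn² + cn + d; the 5 given values yield a linear system in the 4 coefficients.
Solving, T(n) = -2n³ - 3n² - 7.
Then T(-3) = 20.

20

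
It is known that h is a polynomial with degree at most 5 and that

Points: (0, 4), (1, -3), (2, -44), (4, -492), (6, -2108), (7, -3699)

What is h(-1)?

Write h(k) = ak^5 + bk^4 + ck³ + dk² + ek + p; the 6 given values yield a linear system in the 6 coefficients.
Solving, the leading coefficient vanishes, and h(k) = -k^4 - 4k³ + 2k² - 4k + 4.
Then h(-1) = 13.

13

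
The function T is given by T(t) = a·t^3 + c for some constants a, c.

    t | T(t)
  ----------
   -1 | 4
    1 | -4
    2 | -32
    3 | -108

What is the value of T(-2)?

From T(-1) = 4 and T(1) = -4: -1a + c = 4 and 1a + c = -4.
Subtracting: 2a = -8, so a = -4; then c = 4 − (-4)·(-1) = 0.
So T(t) = -4t³ + 0, and T(-2) = 32.

32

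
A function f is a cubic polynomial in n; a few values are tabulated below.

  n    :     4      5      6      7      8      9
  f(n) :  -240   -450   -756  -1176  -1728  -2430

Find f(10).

First differences: -210, -306, -420, -552, -702. Second differences: -96, -114, -132, -150. Third differences: -18, -18, -18.
Level-3 differences are constant, so f has degree 3.
Fitting a degree-3 polynomial gives f(n) = -3n³ - 3n².
Then f(10) = -3300.

-3300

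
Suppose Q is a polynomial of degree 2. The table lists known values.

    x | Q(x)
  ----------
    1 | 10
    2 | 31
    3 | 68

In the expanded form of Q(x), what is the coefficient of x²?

8

Write Q(x) = ax² + bx + c; the 3 given values yield a linear system in the 3 coefficients.
Solving, Q(x) = 8x² - 3x + 5.
The coefficient of x² is 8.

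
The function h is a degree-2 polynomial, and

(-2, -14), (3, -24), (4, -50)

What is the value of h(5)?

Write h(m) = am² + bm + c; the 3 given values yield a linear system in the 3 coefficients.
Solving, h(m) = -4m² + 2m + 6.
Then h(5) = -84.

-84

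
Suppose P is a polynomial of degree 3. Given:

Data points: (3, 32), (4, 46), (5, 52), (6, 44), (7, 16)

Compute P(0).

Write P(m) = am³ + bm² + cm + d; the 5 given values yield a linear system in the 4 coefficients.
Solving, P(m) = -m³ + 8m² - 5m + 2.
Then P(0) = 2.

2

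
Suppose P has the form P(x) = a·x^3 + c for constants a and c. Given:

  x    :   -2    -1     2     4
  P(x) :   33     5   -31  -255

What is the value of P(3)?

From P(-2) = 33 and P(-1) = 5: -8a + c = 33 and -1a + c = 5.
Subtracting: 7a = -28, so a = -4; then c = 33 − (-4)·(-8) = 1.
So P(x) = -4x³ + 1, and P(3) = -107.

-107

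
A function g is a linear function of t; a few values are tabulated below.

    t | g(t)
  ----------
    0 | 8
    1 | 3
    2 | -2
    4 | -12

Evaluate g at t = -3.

23

Write g(t) = at + b; the 4 given values yield a linear system in the 2 coefficients.
Solving, g(t) = -5t + 8.
Then g(-3) = 23.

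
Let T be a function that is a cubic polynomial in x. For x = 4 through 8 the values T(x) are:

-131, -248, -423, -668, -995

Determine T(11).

Write T(x) = ax³ + bx² + cx + d; the 5 given values yield a linear system in the 4 coefficients.
Solving, T(x) = -2x³ + x² - 4x - 3.
Then T(11) = -2588.

-2588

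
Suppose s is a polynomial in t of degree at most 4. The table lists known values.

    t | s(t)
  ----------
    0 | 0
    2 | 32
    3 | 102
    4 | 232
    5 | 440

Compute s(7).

1162

Write s(t) = at^4 + bt³ + ct² + dt + e; the 5 given values yield a linear system in the 5 coefficients.
Solving, the leading coefficient vanishes, and s(t) = 3t³ + 3t² - 2t.
Then s(7) = 1162.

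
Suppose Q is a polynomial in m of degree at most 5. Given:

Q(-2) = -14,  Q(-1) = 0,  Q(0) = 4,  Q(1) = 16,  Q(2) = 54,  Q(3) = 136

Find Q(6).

First differences: 14, 4, 12, 38, 82. Second differences: -10, 8, 26, 44. Third differences: 18, 18, 18.
Level-3 differences are constant, so Q has degree 3.
Fitting a degree-3 polynomial gives Q(m) = 3m³ + 4m² + 5m + 4.
Then Q(6) = 826.

826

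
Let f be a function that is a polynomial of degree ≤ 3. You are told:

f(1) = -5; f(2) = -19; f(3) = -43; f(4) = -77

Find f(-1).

-7

Write f(k) = ak³ + bk² + ck + d; the 4 given values yield a linear system in the 4 coefficients.
Solving, the leading coefficient vanishes, and f(k) = -5k² + k - 1.
Then f(-1) = -7.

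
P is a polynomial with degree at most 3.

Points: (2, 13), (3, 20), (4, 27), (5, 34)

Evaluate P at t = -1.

Write P(t) = at³ + bt² + ct + d; the 4 given values yield a linear system in the 4 coefficients.
Solving, the top 2 coefficients vanish, and P(t) = 7t - 1.
Then P(-1) = -8.

-8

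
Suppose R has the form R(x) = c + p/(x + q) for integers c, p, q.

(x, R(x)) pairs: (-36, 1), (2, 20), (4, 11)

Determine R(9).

(R(x) − c)(x + q) = p for each data point; the three points give a linear system in c and q, then p follows.
Solving: c = 2, q = 0, p = 36, so R(x) = 2 + 36/(x + 0).
Then R(9) = 2 + 36/9 = 6.

6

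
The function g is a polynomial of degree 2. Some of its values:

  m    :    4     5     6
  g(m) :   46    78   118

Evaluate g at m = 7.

166

Write g(m) = am² + bm + c; the 3 given values yield a linear system in the 3 coefficients.
Solving, g(m) = 4m² - 4m - 2.
Then g(7) = 166.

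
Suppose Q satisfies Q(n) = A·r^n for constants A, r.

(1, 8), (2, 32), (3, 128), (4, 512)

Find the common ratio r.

4

Consecutive ratio: 32/8 = 4, and 128/32 = 4, so r = 4.
Then A·4^1 = 8 gives A = 2, and Q(n) = 2·4^n.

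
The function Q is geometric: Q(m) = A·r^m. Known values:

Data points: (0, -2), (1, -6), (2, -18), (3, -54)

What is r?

3

Consecutive ratio: -6/(-2) = 3, and -18/(-6) = 3, so r = 3.
Then A·3^0 = -2 gives A = -2, and Q(m) = -2·3^m.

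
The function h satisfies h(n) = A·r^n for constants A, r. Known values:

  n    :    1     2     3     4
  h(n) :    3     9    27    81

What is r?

3

Consecutive ratio: 9/3 = 3, and 27/9 = 3, so r = 3.
Then A·3^1 = 3 gives A = 1, and h(n) = 1·3^n.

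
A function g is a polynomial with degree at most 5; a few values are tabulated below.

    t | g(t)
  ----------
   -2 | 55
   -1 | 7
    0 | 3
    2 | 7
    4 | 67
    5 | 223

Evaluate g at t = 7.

1207

Write g(t) = at^5 + bt^4 + ct³ + dt² + et + p; the 6 given values yield a linear system in the 6 coefficients.
Solving, the leading coefficient vanishes, and g(t) = t^4 - 4t³ + 3t² + 4t + 3.
Then g(7) = 1207.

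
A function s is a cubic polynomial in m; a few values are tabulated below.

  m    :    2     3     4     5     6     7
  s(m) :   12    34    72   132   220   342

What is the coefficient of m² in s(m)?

-1

First differences: 22, 38, 60, 88, 122. Second differences: 16, 22, 28, 34. Third differences: 6, 6, 6.
Level-3 differences are constant, so s has degree 3.
Fitting a degree-3 polynomial gives s(m) = m³ - m² + 8m - 8.
The coefficient of m² is -1.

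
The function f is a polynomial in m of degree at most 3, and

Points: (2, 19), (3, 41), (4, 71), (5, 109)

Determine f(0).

First differences: 22, 30, 38. Second differences: 8, 8.
Level-2 differences are constant, so f has degree 2.
Fitting a degree-2 polynomial gives f(m) = 4m² + 2m - 1.
Then f(0) = -1.

-1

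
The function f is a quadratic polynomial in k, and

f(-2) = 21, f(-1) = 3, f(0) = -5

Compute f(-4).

87

Write f(k) = ak² + bk + c; the 3 given values yield a linear system in the 3 coefficients.
Solving, f(k) = 5k² - 3k - 5.
Then f(-4) = 87.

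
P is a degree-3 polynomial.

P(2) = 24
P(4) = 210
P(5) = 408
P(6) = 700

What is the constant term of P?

Write P(m) = am³ + bm² + cm + d; the 4 given values yield a linear system in the 4 coefficients.
Solving, P(m) = 3m³ + 2m² - 3m - 2.
The constant term is P(0) = -2.

-2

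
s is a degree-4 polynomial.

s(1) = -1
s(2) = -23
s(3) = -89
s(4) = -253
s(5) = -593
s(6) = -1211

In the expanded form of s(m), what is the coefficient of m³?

1

First differences: -22, -66, -164, -340, -618. Second differences: -44, -98, -176, -278. Third differences: -54, -78, -102. Fourth differences: -24, -24.
Level-4 differences are constant, so s has degree 4.
Fitting a degree-4 polynomial gives s(m) = -m^4 + m³ - 3m² - 5m + 7.
The coefficient of m³ is 1.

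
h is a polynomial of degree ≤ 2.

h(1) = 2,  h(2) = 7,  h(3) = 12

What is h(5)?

First differences: 5, 5.
Level-1 differences are constant, so h has degree 1.
Fitting a degree-1 polynomial gives h(m) = 5m - 3.
Then h(5) = 22.

22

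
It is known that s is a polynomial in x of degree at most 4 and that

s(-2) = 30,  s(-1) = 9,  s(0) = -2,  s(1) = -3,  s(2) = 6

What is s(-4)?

102

First differences: -21, -11, -1, 9. Second differences: 10, 10, 10.
Level-2 differences are constant, so s has degree 2.
Fitting a degree-2 polynomial gives s(x) = 5x² - 6x - 2.
Then s(-4) = 102.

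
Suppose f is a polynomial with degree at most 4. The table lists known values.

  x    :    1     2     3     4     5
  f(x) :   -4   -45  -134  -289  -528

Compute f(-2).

11

First differences: -41, -89, -155, -239. Second differences: -48, -66, -84. Third differences: -18, -18.
Level-3 differences are constant, so f has degree 3.
Fitting a degree-3 polynomial gives f(x) = -3x³ - 6x² - 2x + 7.
Then f(-2) = 11.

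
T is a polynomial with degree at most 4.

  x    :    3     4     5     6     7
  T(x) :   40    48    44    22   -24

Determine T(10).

Write T(x) = ax^4 + bx³ + cx² + dx + e; the 5 given values yield a linear system in the 5 coefficients.
Solving, the leading coefficient vanishes, and T(x) = -x³ + 6x² + 3x + 4.
Then T(10) = -366.

-366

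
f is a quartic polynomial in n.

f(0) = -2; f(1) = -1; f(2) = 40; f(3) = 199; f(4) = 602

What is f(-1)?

Write f(n) = an^4 + bn³ + cn² + dn + e; the 5 given values yield a linear system in the 5 coefficients.
Solving, f(n) = 2n^4 + n³ + 3n² - 5n - 2.
Then f(-1) = 7.

7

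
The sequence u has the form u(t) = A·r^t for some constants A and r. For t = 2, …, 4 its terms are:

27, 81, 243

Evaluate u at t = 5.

Consecutive ratio: 81/27 = 3, and 243/81 = 3, so r = 3.
Then A·3^2 = 27 gives A = 3, and u(t) = 3·3^t.
u(5) = 3·3^5 = 729.

729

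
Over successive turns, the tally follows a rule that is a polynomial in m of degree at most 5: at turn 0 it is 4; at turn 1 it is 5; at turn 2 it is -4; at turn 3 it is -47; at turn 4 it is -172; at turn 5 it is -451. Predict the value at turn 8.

Write the value at m as Q(m).
First differences: 1, -9, -43, -125, -279. Second differences: -10, -34, -82, -154. Third differences: -24, -48, -72. Fourth differences: -24, -24.
Level-4 differences are constant, so Q has degree 4.
Fitting a degree-4 polynomial gives Q(m) = -m^4 + 2m³ - 4m² + 4m + 4.
Then Q(8) = -3292.

-3292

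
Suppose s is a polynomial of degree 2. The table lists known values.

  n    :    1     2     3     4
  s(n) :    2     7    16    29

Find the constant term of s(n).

First differences: 5, 9, 13. Second differences: 4, 4.
Level-2 differences are constant, so s has degree 2.
Fitting a degree-2 polynomial gives s(n) = 2n² - n + 1.
The constant term is s(0) = 1.

1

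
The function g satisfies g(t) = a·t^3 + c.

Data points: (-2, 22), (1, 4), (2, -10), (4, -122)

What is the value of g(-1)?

From g(-2) = 22 and g(1) = 4: -8a + c = 22 and 1a + c = 4.
Subtracting: 9a = -18, so a = -2; then c = 22 − (-2)·(-8) = 6.
So g(t) = -2t³ + 6, and g(-1) = 8.

8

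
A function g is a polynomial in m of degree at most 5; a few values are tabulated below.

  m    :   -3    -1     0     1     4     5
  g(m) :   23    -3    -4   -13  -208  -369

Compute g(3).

Write g(m) = am^5 + bm^4 + cm³ + dm² + em + p; the 6 given values yield a linear system in the 6 coefficients.
Solving, the top 2 coefficients vanish, and g(m) = -2m³ - 4m² - 3m - 4.
Then g(3) = -103.

-103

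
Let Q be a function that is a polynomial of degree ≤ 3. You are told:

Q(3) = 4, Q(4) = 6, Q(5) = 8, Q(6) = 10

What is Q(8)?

Write Q(m) = am³ + bm² + cm + d; the 4 given values yield a linear system in the 4 coefficients.
Solving, the top 2 coefficients vanish, and Q(m) = 2m - 2.
Then Q(8) = 14.

14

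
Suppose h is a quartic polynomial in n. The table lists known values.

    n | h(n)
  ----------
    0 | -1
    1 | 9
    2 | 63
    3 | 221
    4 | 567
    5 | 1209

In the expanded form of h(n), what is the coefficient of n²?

3

First differences: 10, 54, 158, 346, 642. Second differences: 44, 104, 188, 296. Third differences: 60, 84, 108. Fourth differences: 24, 24.
Level-4 differences are constant, so h has degree 4.
Fitting a degree-4 polynomial gives h(n) = n^4 + 4n³ + 3n² + 2n - 1.
The coefficient of n² is 3.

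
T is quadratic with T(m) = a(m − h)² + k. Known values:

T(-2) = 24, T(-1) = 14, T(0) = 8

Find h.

1

First differences -10, -6; second difference 4 = 2a, so a = 2.
Expanding, the m-coefficient is −2ah = -4h; matching it to the data gives h = 1, and then k = 6.
So T(m) = 2(m − 1)² + 6.
Hence h = 1.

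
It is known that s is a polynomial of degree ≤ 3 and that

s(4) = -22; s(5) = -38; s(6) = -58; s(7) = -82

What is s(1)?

2

First differences: -16, -20, -24. Second differences: -4, -4.
Level-2 differences are constant, so s has degree 2.
Fitting a degree-2 polynomial gives s(n) = -2n² + 2n + 2.
Then s(1) = 2.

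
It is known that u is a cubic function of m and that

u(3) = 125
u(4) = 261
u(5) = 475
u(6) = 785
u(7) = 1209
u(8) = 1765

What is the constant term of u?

First differences: 136, 214, 310, 424, 556. Second differences: 78, 96, 114, 132. Third differences: 18, 18, 18.
Level-3 differences are constant, so u has degree 3.
Fitting a degree-3 polynomial gives u(m) = 3m³ + 3m² + 4m + 5.
The constant term is u(0) = 5.

5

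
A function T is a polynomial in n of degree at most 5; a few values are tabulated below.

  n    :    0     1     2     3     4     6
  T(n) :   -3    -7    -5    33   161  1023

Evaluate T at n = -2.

Write T(n) = an^5 + bn^4 + cn³ + dn² + en + p; the 6 given values yield a linear system in the 6 coefficients.
Solving, the leading coefficient vanishes, and T(n) = n^4 - n³ - n² - 3n - 3.
Then T(-2) = 23.

23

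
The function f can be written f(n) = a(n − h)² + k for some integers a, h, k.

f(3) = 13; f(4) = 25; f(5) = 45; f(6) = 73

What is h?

2

First differences 12, 20, 28; second difference 8 = 2a, so a = 4.
Expanding, the n-coefficient is −2ah = -8h; matching it to the data gives h = 2, and then k = 9.
So f(n) = 4(n − 2)² + 9.
Hence h = 2.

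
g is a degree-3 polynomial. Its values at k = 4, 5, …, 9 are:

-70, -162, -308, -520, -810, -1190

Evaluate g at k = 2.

0

First differences: -92, -146, -212, -290, -380. Second differences: -54, -66, -78, -90. Third differences: -12, -12, -12.
Level-3 differences are constant, so g has degree 3.
Fitting a degree-3 polynomial gives g(k) = -2k³ + 3k² + 3k - 2.
Then g(2) = 0.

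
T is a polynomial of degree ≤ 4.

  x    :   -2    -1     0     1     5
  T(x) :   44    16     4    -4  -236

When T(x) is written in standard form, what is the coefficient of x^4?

Write T(x) = ax^4 + bx³ + cx² + dx + e; the 5 given values yield a linear system in the 5 coefficients.
Solving, the leading coefficient vanishes, and T(x) = -2x³ + 2x² - 8x + 4.
The coefficient of x^4 is 0.

0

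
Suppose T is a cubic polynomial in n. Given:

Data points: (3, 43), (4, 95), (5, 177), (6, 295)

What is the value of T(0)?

7

Write T(n) = an³ + bn² + cn + d; the 4 given values yield a linear system in the 4 coefficients.
Solving, T(n) = n³ + 3n² - 6n + 7.
Then T(0) = 7.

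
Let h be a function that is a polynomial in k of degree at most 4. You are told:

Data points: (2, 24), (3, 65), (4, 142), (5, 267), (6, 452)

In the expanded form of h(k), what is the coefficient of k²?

0

First differences: 41, 77, 125, 185. Second differences: 36, 48, 60. Third differences: 12, 12.
Level-3 differences are constant, so h has degree 3.
Fitting a degree-3 polynomial gives h(k) = 2k³ + 3k + 2.
The coefficient of k² is 0.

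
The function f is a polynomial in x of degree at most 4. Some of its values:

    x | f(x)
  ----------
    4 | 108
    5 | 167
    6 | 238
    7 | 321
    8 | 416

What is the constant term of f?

First differences: 59, 71, 83, 95. Second differences: 12, 12, 12.
Level-2 differences are constant, so f has degree 2.
Fitting a degree-2 polynomial gives f(x) = 6x² + 5x - 8.
The constant term is f(0) = -8.

-8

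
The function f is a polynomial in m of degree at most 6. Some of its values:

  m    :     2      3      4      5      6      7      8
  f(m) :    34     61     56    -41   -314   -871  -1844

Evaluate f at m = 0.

4

First differences: 27, -5, -97, -273, -557, -973. Second differences: -32, -92, -176, -284, -416. Third differences: -60, -84, -108, -132. Fourth differences: -24, -24, -24.
Level-4 differences are constant, so f has degree 4.
Fitting a degree-4 polynomial gives f(m) = -m^4 + 4m³ + 3m² + m + 4.
Then f(0) = 4.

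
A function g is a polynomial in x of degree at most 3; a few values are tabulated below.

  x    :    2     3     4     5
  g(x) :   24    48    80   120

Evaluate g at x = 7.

First differences: 24, 32, 40. Second differences: 8, 8.
Level-2 differences are constant, so g has degree 2.
Fitting a degree-2 polynomial gives g(x) = 4x² + 4x.
Then g(7) = 224.

224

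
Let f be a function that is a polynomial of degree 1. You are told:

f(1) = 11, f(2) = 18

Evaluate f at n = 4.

32

Write f(n) = an + b; the 2 given values yield a linear system in the 2 coefficients.
Solving, f(n) = 7n + 4.
Then f(4) = 32.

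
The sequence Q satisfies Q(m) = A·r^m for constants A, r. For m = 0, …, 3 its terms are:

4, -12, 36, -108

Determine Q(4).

Consecutive ratio: -12/4 = -3, and 36/(-12) = -3, so r = -3.
Then A·(-3)^0 = 4 gives A = 4, and Q(m) = 4·(-3)^m.
Q(4) = 4·(-3)^4 = 324.

324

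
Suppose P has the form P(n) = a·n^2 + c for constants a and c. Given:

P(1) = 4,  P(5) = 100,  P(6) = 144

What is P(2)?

From P(1) = 4 and P(5) = 100: 1a + c = 4 and 25a + c = 100.
Subtracting: 24a = 96, so a = 4; then c = 4 − 4·1 = 0.
So P(n) = 4n² + 0, and P(2) = 16.

16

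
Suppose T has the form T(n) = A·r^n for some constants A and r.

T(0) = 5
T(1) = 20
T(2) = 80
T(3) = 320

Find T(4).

1280

Consecutive ratio: 20/5 = 4, and 80/20 = 4, so r = 4.
Then A·4^0 = 5 gives A = 5, and T(n) = 5·4^n.
T(4) = 5·4^4 = 1280.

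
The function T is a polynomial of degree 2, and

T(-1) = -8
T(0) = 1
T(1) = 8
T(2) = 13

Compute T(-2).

-19

Write T(n) = an² + bn + c; the 4 given values yield a linear system in the 3 coefficients.
Solving, T(n) = -n² + 8n + 1.
Then T(-2) = -19.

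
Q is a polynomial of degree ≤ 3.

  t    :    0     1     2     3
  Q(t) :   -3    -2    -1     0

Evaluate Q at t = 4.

1

First differences: 1, 1, 1.
Level-1 differences are constant, so Q has degree 1.
Fitting a degree-1 polynomial gives Q(t) = t - 3.
Then Q(4) = 1.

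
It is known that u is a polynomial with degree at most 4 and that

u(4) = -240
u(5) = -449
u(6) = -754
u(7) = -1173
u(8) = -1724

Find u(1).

-9

First differences: -209, -305, -419, -551. Second differences: -96, -114, -132. Third differences: -18, -18.
Level-3 differences are constant, so u has degree 3.
Fitting a degree-3 polynomial gives u(k) = -3k³ - 3k² + k - 4.
Then u(1) = -9.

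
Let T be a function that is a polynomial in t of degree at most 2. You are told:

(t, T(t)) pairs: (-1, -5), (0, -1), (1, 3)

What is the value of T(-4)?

First differences: 4, 4.
Level-1 differences are constant, so T has degree 1.
Fitting a degree-1 polynomial gives T(t) = 4t - 1.
Then T(-4) = -17.

-17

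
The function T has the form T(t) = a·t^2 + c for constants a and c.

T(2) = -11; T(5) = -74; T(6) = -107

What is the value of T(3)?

From T(2) = -11 and T(5) = -74: 4a + c = -11 and 25a + c = -74.
Subtracting: 21a = -63, so a = -3; then c = -11 − (-3)·4 = 1.
So T(t) = -3t² + 1, and T(3) = -26.

-26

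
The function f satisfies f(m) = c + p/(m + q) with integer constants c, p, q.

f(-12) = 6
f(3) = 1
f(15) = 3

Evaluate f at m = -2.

(f(m) − c)(m + q) = p for each data point; the three points give a linear system in c and q, then p follows.
Solving: c = 4, q = 3, p = -18, so f(m) = 4 − 18/(m + 3).
Then f(-2) = 4 − 18/1 = -14.

-14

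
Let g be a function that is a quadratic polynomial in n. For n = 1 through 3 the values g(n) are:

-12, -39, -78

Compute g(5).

Write g(n) = an² + bn + c; the 3 given values yield a linear system in the 3 coefficients.
Solving, g(n) = -6n² - 9n + 3.
Then g(5) = -192.

-192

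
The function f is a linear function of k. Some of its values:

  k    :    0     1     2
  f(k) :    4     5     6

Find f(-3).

First differences: 1, 1.
Level-1 differences are constant, so f has degree 1.
Fitting a degree-1 polynomial gives f(k) = k + 4.
Then f(-3) = 1.

1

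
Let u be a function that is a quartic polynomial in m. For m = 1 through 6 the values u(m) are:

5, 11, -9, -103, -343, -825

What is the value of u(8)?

-3019

First differences: 6, -20, -94, -240, -482. Second differences: -26, -74, -146, -242. Third differences: -48, -72, -96. Fourth differences: -24, -24.
Level-4 differences are constant, so u has degree 4.
Fitting a degree-4 polynomial gives u(m) = -m^4 + 2m³ + 7m - 3.
Then u(8) = -3019.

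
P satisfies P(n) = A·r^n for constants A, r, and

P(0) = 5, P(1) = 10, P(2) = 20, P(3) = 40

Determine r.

2

Consecutive ratio: 10/5 = 2, and 20/10 = 2, so r = 2.
Then A·2^0 = 5 gives A = 5, and P(n) = 5·2^n.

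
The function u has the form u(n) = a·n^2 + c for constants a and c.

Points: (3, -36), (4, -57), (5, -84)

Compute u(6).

From u(3) = -36 and u(4) = -57: 9a + c = -36 and 16a + c = -57.
Subtracting: 7a = -21, so a = -3; then c = -36 − (-3)·9 = -9.
So u(n) = -3n² − 9, and u(6) = -117.

-117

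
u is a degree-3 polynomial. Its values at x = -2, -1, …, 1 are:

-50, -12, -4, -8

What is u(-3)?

Write u(x) = ax³ + bx² + cx + d; the 4 given values yield a linear system in the 4 coefficients.
Solving, u(x) = 3x³ - 6x² - x - 4.
Then u(-3) = -136.

-136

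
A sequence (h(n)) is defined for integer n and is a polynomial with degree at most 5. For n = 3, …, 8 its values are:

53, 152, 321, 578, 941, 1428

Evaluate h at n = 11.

First differences: 99, 169, 257, 363, 487. Second differences: 70, 88, 106, 124. Third differences: 18, 18, 18.
Level-3 differences are constant, so h has degree 3.
Fitting a degree-3 polynomial gives h(n) = 3n³ - n² - 5n - 4.
Then h(11) = 3813.

3813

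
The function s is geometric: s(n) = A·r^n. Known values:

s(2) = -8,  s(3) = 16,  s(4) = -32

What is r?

-2

Consecutive ratio: 16/(-8) = -2, and -32/16 = -2, so r = -2.
Then A·(-2)^2 = -8 gives A = -2, and s(n) = -2·(-2)^n.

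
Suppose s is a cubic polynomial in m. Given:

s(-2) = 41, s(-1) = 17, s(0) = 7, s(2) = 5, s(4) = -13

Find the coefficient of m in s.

-5

Write s(m) = am³ + bm² + cm + d; the 5 given values yield a linear system in the 4 coefficients.
Solving, s(m) = -m³ + 4m² - 5m + 7.
The coefficient of m is -5.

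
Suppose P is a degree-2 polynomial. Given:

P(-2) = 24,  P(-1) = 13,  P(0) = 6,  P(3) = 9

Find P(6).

48

Write P(x) = ax² + bx + c; the 4 given values yield a linear system in the 3 coefficients.
Solving, P(x) = 2x² - 5x + 6.
Then P(6) = 48.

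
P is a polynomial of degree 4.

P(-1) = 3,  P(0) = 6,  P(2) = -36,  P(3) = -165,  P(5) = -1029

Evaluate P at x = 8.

Write P(x) = ax^4 + bx³ + cx² + dx + e; the 5 given values yield a linear system in the 5 coefficients.
Solving, P(x) = -x^4 - 3x³ - 2x² + 3x + 6.
Then P(8) = -5730.

-5730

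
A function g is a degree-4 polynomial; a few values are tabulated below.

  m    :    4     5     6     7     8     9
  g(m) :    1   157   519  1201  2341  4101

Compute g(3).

Write g(m) = am^4 + bm³ + cm² + dm + e; the 6 given values yield a linear system in the 5 coefficients.
Solving, g(m) = m^4 - 3m³ - 3m² - 3m - 3.
Then g(3) = -39.

-39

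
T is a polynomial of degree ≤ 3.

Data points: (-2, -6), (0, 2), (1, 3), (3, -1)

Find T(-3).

Write T(n) = an³ + bn² + cn + d; the 4 given values yield a linear system in the 4 coefficients.
Solving, the leading coefficient vanishes, and T(n) = -n² + 2n + 2.
Then T(-3) = -13.

-13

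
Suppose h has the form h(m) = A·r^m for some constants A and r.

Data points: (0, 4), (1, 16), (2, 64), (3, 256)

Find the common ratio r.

Consecutive ratio: 16/4 = 4, and 64/16 = 4, so r = 4.
Then A·4^0 = 4 gives A = 4, and h(m) = 4·4^m.

4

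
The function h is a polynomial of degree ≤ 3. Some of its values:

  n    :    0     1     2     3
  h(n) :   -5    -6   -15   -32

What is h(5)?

First differences: -1, -9, -17. Second differences: -8, -8.
Level-2 differences are constant, so h has degree 2.
Fitting a degree-2 polynomial gives h(n) = -4n² + 3n - 5.
Then h(5) = -90.

-90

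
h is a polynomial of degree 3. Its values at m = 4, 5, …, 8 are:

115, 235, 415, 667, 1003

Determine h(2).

First differences: 120, 180, 252, 336. Second differences: 60, 72, 84. Third differences: 12, 12.
Level-3 differences are constant, so h has degree 3.
Fitting a degree-3 polynomial gives h(m) = 2m³ - 2m - 5.
Then h(2) = 7.

7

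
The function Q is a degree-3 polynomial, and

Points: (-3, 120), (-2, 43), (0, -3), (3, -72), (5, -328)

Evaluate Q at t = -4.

257

Write Q(t) = at³ + bt² + ct + d; the 5 given values yield a linear system in the 4 coefficients.
Solving, Q(t) = -3t³ + 3t² - 5t - 3.
Then Q(-4) = 257.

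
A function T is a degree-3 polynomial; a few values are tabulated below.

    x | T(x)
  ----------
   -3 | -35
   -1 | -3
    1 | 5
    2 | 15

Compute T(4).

77

Write T(x) = ax³ + bx² + cx + d; the 4 given values yield a linear system in the 4 coefficients.
Solving, T(x) = x³ + 3x + 1.
Then T(4) = 77.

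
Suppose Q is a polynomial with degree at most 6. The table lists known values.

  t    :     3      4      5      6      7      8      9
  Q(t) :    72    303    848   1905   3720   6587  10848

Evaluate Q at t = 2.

5

First differences: 231, 545, 1057, 1815, 2867, 4261. Second differences: 314, 512, 758, 1052, 1394. Third differences: 198, 246, 294, 342. Fourth differences: 48, 48, 48.
Level-4 differences are constant, so Q has degree 4.
Fitting a degree-4 polynomial gives Q(t) = 2t^4 - 3t³ - t² - t + 3.
Then Q(2) = 5.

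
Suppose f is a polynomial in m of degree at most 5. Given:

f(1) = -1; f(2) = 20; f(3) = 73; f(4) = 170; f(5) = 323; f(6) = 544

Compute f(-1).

5

First differences: 21, 53, 97, 153, 221. Second differences: 32, 44, 56, 68. Third differences: 12, 12, 12.
Level-3 differences are constant, so f has degree 3.
Fitting a degree-3 polynomial gives f(m) = 2m³ + 4m² - 5m - 2.
Then f(-1) = 5.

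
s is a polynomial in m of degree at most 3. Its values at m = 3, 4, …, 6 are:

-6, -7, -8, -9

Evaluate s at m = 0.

-3

First differences: -1, -1, -1.
Level-1 differences are constant, so s has degree 1.
Fitting a degree-1 polynomial gives s(m) = -m - 3.
Then s(0) = -3.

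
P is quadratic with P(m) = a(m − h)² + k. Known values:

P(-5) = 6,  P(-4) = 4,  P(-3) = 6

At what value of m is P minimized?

-4

First differences -2, 2; second difference 4 = 2a, so a = 2.
Expanding, the m-coefficient is −2ah = -4h; matching it to the data gives h = -4, and then k = 4.
So P(m) = 2(m + 4)² + 4.
Hence h = -4.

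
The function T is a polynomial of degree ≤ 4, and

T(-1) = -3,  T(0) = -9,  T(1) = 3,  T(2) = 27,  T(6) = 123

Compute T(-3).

Write T(t) = at^4 + bt³ + ct² + dt + e; the 5 given values yield a linear system in the 5 coefficients.
Solving, the leading coefficient vanishes, and T(t) = -t³ + 9t² + 4t - 9.
Then T(-3) = 87.

87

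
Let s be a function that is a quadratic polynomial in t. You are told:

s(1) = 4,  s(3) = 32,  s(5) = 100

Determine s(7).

208

Write s(t) = at² + bt + c; the 3 given values yield a linear system in the 3 coefficients.
Solving, s(t) = 5t² - 6t + 5.
Then s(7) = 208.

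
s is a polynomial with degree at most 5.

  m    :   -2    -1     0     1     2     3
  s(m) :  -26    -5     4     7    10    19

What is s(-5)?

-221

Write s(m) = am^5 + bm^4 + cm³ + dm² + em + p; the 6 given values yield a linear system in the 6 coefficients.
Solving, the top 2 coefficients vanish, and s(m) = m³ - 3m² + 5m + 4.
Then s(-5) = -221.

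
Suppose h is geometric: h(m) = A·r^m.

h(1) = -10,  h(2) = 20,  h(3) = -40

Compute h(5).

-160

Consecutive ratio: 20/(-10) = -2, and -40/20 = -2, so r = -2.
Then A·(-2)^1 = -10 gives A = 5, and h(m) = 5·(-2)^m.
h(5) = 5·(-2)^5 = -160.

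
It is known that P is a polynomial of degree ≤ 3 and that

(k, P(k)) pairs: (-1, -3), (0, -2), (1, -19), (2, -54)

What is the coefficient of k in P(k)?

-8

First differences: 1, -17, -35. Second differences: -18, -18.
Level-2 differences are constant, so P has degree 2.
Fitting a degree-2 polynomial gives P(k) = -9k² - 8k - 2.
The coefficient of k is -8.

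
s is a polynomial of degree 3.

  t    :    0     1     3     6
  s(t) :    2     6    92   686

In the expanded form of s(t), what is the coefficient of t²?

1

Write s(t) = at³ + bt² + ct + d; the 4 given values yield a linear system in the 4 coefficients.
Solving, s(t) = 3t³ + t² + 2.
The coefficient of t² is 1.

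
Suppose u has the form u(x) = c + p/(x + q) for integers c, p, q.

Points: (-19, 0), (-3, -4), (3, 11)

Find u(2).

21

(u(x) − c)(x + q) = p for each data point; the three points give a linear system in c and q, then p follows.
Solving: c = 1, q = -1, p = 20, so u(x) = 1 + 20/(x − 1).
Then u(2) = 1 + 20/1 = 21.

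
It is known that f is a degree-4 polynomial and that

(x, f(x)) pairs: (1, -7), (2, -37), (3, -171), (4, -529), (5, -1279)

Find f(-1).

-19

Write f(x) = ax^4 + bx³ + cx² + dx + e; the 5 given values yield a linear system in the 5 coefficients.
Solving, f(x) = -2x^4 - 2x² + 6x - 9.
Then f(-1) = -19.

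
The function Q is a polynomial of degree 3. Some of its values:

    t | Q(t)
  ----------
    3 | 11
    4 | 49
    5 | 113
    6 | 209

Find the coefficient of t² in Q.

Write Q(t) = at³ + bt² + ct + d; the 4 given values yield a linear system in the 4 coefficients.
Solving, Q(t) = t³ + t² - 6t - 7.
The coefficient of t² is 1.

1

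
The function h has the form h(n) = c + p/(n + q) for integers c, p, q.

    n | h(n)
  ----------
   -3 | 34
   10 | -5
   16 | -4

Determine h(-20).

0

(h(n) − c)(n + q) = p for each data point; the three points give a linear system in c and q, then p follows.
Solving: c = -2, q = 2, p = -36, so h(n) = -2 − 36/(n + 2).
Then h(-20) = -2 − 36/(-18) = 0.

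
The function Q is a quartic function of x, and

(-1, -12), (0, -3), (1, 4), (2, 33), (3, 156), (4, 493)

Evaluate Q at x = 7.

First differences: 9, 7, 29, 123, 337. Second differences: -2, 22, 94, 214. Third differences: 24, 72, 120. Fourth differences: 48, 48.
Level-4 differences are constant, so Q has degree 4.
Fitting a degree-4 polynomial gives Q(x) = 2x^4 - 3x² + 8x - 3.
Then Q(7) = 4708.

4708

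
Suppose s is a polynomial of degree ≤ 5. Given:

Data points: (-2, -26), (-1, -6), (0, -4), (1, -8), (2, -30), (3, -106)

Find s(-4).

First differences: 20, 2, -4, -22, -76. Second differences: -18, -6, -18, -54. Third differences: 12, -12, -36. Fourth differences: -24, -24.
Level-4 differences are constant, so s has degree 4.
Fitting a degree-4 polynomial gives s(x) = -x^4 - 2x² - x - 4.
Then s(-4) = -288.

-288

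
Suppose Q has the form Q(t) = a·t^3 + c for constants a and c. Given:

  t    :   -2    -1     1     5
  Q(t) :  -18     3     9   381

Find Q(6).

654

From Q(-2) = -18 and Q(-1) = 3: -8a + c = -18 and -1a + c = 3.
Subtracting: 7a = 21, so a = 3; then c = -18 − 3·(-8) = 6.
So Q(t) = 3t³ + 6, and Q(6) = 654.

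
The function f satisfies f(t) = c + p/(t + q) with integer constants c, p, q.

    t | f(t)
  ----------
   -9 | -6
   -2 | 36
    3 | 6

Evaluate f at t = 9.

3

(f(t) − c)(t + q) = p for each data point; the three points give a linear system in c and q, then p follows.
Solving: c = 0, q = 3, p = 36, so f(t) = 36/(t + 3).
Then f(9) = 0 + 36/12 = 3.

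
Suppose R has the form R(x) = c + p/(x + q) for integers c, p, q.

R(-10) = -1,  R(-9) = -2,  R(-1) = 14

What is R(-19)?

(R(x) − c)(x + q) = p for each data point; the three points give a linear system in c and q, then p follows.
Solving: c = 4, q = 4, p = 30, so R(x) = 4 + 30/(x + 4).
Then R(-19) = 4 + 30/(-15) = 2.

2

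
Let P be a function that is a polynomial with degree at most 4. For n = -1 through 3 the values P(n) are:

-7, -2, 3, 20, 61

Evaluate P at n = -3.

-65

First differences: 5, 5, 17, 41. Second differences: 0, 12, 24. Third differences: 12, 12.
Level-3 differences are constant, so P has degree 3.
Fitting a degree-3 polynomial gives P(n) = 2n³ + 3n - 2.
Then P(-3) = -65.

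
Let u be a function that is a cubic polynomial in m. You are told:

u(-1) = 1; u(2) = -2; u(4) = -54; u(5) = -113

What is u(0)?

2

Write u(m) = am³ + bm² + cm + d; the 4 given values yield a linear system in the 4 coefficients.
Solving, u(m) = -m³ + 2m + 2.
Then u(0) = 2.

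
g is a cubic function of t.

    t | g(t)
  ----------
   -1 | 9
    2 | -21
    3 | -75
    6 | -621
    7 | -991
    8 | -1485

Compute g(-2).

35

Write g(t) = at³ + bt² + ct + d; the 6 given values yield a linear system in the 4 coefficients.
Solving, g(t) = -3t³ + t² - 2t + 3.
Then g(-2) = 35.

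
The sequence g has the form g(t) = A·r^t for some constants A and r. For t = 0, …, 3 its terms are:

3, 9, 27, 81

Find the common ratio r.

3

Consecutive ratio: 9/3 = 3, and 27/9 = 3, so r = 3.
Then A·3^0 = 3 gives A = 3, and g(t) = 3·3^t.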